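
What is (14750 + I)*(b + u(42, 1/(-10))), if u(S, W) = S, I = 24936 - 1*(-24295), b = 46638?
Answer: 2986633080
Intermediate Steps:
I = 49231 (I = 24936 + 24295 = 49231)
(14750 + I)*(b + u(42, 1/(-10))) = (14750 + 49231)*(46638 + 42) = 63981*46680 = 2986633080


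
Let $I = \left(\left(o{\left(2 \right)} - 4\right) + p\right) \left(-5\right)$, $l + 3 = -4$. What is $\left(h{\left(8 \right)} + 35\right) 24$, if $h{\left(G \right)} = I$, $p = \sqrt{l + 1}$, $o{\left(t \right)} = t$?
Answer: $1080 - 120 i \sqrt{6} \approx 1080.0 - 293.94 i$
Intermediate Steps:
$l = -7$ ($l = -3 - 4 = -7$)
$p = i \sqrt{6}$ ($p = \sqrt{-7 + 1} = \sqrt{-6} = i \sqrt{6} \approx 2.4495 i$)
$I = 10 - 5 i \sqrt{6}$ ($I = \left(\left(2 - 4\right) + i \sqrt{6}\right) \left(-5\right) = \left(-2 + i \sqrt{6}\right) \left(-5\right) = 10 - 5 i \sqrt{6} \approx 10.0 - 12.247 i$)
$h{\left(G \right)} = 10 - 5 i \sqrt{6}$
$\left(h{\left(8 \right)} + 35\right) 24 = \left(\left(10 - 5 i \sqrt{6}\right) + 35\right) 24 = \left(45 - 5 i \sqrt{6}\right) 24 = 1080 - 120 i \sqrt{6}$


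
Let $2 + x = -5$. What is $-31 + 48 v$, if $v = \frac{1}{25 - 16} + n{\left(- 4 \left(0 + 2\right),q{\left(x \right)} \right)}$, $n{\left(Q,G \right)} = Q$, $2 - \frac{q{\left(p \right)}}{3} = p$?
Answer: $- \frac{1229}{3} \approx -409.67$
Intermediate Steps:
$x = -7$ ($x = -2 - 5 = -7$)
$q{\left(p \right)} = 6 - 3 p$
$v = - \frac{71}{9}$ ($v = \frac{1}{25 - 16} - 4 \left(0 + 2\right) = \frac{1}{9} - 8 = - \frac{71}{9} \approx -7.8889$)
$-31 + 48 v = -31 + 48 \left(- \frac{71}{9}\right) = -31 - \frac{1136}{3} = - \frac{1229}{3}$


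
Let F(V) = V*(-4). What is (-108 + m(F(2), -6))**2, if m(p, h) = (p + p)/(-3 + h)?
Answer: 913936/81 ≈ 11283.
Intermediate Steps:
F(V) = -4*V
m(p, h) = 2*p/(-3 + h) (m(p, h) = (2*p)/(-3 + h) = 2*p/(-3 + h))
(-108 + m(F(2), -6))**2 = (-108 + 2*(-4*2)/(-3 - 6))**2 = (-108 + 2*(-8)/(-9))**2 = (-108 + 2*(-8)*(-1/9))**2 = (-108 + 16/9)**2 = (-956/9)**2 = 913936/81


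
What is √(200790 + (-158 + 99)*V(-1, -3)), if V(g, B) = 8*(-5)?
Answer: 5*√8126 ≈ 450.72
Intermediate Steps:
V(g, B) = -40
√(200790 + (-158 + 99)*V(-1, -3)) = √(200790 + (-158 + 99)*(-40)) = √(200790 - 59*(-40)) = √(200790 + 2360) = √203150 = 5*√8126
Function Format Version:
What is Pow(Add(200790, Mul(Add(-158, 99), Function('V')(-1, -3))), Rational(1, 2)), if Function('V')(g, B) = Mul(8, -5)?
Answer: Mul(5, Pow(8126, Rational(1, 2))) ≈ 450.72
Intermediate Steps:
Function('V')(g, B) = -40
Pow(Add(200790, Mul(Add(-158, 99), Function('V')(-1, -3))), Rational(1, 2)) = Pow(Add(200790, Mul(Add(-158, 99), -40)), Rational(1, 2)) = Pow(Add(200790, Mul(-59, -40)), Rational(1, 2)) = Pow(Add(200790, 2360), Rational(1, 2)) = Pow(203150, Rational(1, 2)) = Mul(5, Pow(8126, Rational(1, 2)))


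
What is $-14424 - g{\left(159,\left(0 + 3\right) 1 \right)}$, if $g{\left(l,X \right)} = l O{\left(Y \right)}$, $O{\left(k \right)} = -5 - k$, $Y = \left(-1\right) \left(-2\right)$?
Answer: $-13311$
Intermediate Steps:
$Y = 2$
$g{\left(l,X \right)} = - 7 l$ ($g{\left(l,X \right)} = l \left(-5 - 2\right) = l \left(-7\right) = - 7 l$)
$-14424 - g{\left(159,\left(0 + 3\right) 1 \right)} = -14424 - \left(-7\right) 159 = -14424 - -1113 = -14424 + 1113 = -13311$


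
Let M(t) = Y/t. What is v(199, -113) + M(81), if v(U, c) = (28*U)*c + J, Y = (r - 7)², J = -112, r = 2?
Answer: -51009563/81 ≈ -6.2975e+5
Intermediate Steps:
Y = 25 (Y = (2 - 7)² = (-5)² = 25)
v(U, c) = -112 + 28*U*c (v(U, c) = (28*U)*c - 112 = 28*U*c - 112 = -112 + 28*U*c)
M(t) = 25/t
v(199, -113) + M(81) = (-112 + 28*199*(-113)) + 25/81 = (-112 - 629636) + 25*(1/81) = -629748 + 25/81 = -51009563/81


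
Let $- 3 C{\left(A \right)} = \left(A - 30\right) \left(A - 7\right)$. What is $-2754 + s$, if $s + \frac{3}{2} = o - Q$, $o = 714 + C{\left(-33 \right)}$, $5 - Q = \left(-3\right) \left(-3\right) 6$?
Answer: $- \frac{5665}{2} \approx -2832.5$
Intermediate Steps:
$C{\left(A \right)} = - \frac{\left(-30 + A\right) \left(-7 + A\right)}{3}$ ($C{\left(A \right)} = - \frac{\left(A - 30\right) \left(A - 7\right)}{3} = - \frac{\left(-30 + A\right) \left(-7 + A\right)}{3}$)
$Q = -49$ ($Q = 5 - \left(-3\right) \left(-3\right) 6 = 5 - 9 \cdot 6 = 5 - 54 = -49$)
$o = -126$ ($o = 714 - \left(477 + 363\right) = 714 - 840 = -126$)
$s = - \frac{157}{2}$ ($s = - \frac{3}{2} - 77 = - \frac{157}{2} \approx -78.5$)
$-2754 + s = -2754 - \frac{157}{2} = - \frac{5665}{2}$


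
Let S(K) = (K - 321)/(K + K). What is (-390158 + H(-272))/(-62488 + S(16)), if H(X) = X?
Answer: 12493760/1999921 ≈ 6.2471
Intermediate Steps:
S(K) = (-321 + K)/(2*K) (S(K) = (-321 + K)/((2*K)) = (-321 + K)*(1/(2*K)) = (-321 + K)/(2*K))
(-390158 + H(-272))/(-62488 + S(16)) = (-390158 - 272)/(-62488 + (½)*(-321 + 16)/16) = -390430/(-62488 + (½)*(1/16)*(-305)) = -390430/(-62488 - 305/32) = -390430/(-1999921/32) = -390430*(-32/1999921) = 12493760/1999921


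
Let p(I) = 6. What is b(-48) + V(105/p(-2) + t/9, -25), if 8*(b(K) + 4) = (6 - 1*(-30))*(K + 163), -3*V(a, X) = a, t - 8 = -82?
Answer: 13781/27 ≈ 510.41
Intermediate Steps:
t = -74 (t = 8 - 82 = -74)
V(a, X) = -a/3
b(K) = 1459/2 + 9*K/2 (b(K) = -4 + ((6 - 1*(-30))*(K + 163))/8 = -4 + ((6 + 30)*(163 + K))/8 = -4 + (36*(163 + K))/8 = -4 + (5868 + 36*K)/8 = -4 + (1467/2 + 9*K/2) = 1459/2 + 9*K/2)
b(-48) + V(105/p(-2) + t/9, -25) = (1459/2 + (9/2)*(-48)) - (105/6 - 74/9)/3 = (1459/2 - 216) - (105*(1/6) - 74*1/9)/3 = 1027/2 - (35/2 - 74/9)/3 = 1027/2 - 1/3*167/18 = 1027/2 - 167/54 = 13781/27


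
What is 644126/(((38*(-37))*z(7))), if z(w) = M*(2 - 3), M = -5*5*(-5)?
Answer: 322063/87875 ≈ 3.6650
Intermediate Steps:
M = 125 (M = -25*(-5) = 125)
z(w) = -125 (z(w) = 125*(2 - 3) = 125*(-1) = -125)
644126/(((38*(-37))*z(7))) = 644126/(((38*(-37))*(-125))) = 644126/((-1406*(-125))) = 644126/175750 = 644126*(1/175750) = 322063/87875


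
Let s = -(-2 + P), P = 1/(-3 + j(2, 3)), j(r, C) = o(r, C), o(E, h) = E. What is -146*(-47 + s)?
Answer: 6424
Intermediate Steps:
j(r, C) = r
P = -1 (P = 1/(-3 + 2) = 1/(-1) = -1)
s = 3 (s = -(-2 - 1) = -1*(-3) = 3)
-146*(-47 + s) = -146*(-47 + 3) = -146*(-44) = 6424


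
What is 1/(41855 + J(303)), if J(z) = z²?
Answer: 1/133664 ≈ 7.4814e-6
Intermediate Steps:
1/(41855 + J(303)) = 1/(41855 + 303²) = 1/(41855 + 91809) = 1/133664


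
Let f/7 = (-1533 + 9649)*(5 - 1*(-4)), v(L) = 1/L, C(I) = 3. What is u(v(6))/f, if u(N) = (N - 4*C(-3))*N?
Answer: -71/18407088 ≈ -3.8572e-6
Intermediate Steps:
f = 511308 (f = 7*((-1533 + 9649)*(5 - 1*(-4))) = 7*(8116*(5 + 4)) = 7*(8116*9) = 7*73044 = 511308)
u(N) = N*(-12 + N) (u(N) = (N - 4*3)*N = (N - 12)*N = (-12 + N)*N = N*(-12 + N))
u(v(6))/f = ((-12 + 1/6)/6)/511308 = ((-12 + ⅙)/6)*(1/511308) = ((⅙)*(-71/6))*(1/511308) = -71/36*1/511308 = -71/18407088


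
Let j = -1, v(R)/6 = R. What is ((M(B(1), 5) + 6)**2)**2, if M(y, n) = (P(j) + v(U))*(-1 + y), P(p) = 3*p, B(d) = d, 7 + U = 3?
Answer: 1296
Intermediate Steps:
U = -4 (U = -7 + 3 = -4)
v(R) = 6*R
M(y, n) = 27 - 27*y (M(y, n) = (3*(-1) + 6*(-4))*(-1 + y) = (-3 - 24)*(-1 + y) = -27*(-1 + y) = 27 - 27*y)
((M(B(1), 5) + 6)**2)**2 = (((27 - 27*1) + 6)**2)**2 = (((27 - 27) + 6)**2)**2 = ((0 + 6)**2)**2 = (6**2)**2 = 36**2 = 1296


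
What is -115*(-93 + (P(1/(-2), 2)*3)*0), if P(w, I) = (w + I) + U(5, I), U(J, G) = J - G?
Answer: 10695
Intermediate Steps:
P(w, I) = 5 + w (P(w, I) = (w + I) + (5 - I) = (I + w) + (5 - I) = 5 + w)
-115*(-93 + (P(1/(-2), 2)*3)*0) = -115*(-93 + ((5 + 1/(-2))*3)*0) = -115*(-93 + ((5 - ½)*3)*0) = -115*(-93 + ((9/2)*3)*0) = -115*(-93 + (27/2)*0) = -115*(-93 + 0) = -115*(-93) = 10695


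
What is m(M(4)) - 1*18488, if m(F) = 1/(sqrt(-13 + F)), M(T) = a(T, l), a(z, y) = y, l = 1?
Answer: -18488 - I*sqrt(3)/6 ≈ -18488.0 - 0.28868*I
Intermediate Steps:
M(T) = 1
m(F) = 1/sqrt(-13 + F)
m(M(4)) - 1*18488 = 1/sqrt(-13 + 1) - 1*18488 = 1/sqrt(-12) - 18488 = -I*sqrt(3)/6 - 18488 = -18488 - I*sqrt(3)/6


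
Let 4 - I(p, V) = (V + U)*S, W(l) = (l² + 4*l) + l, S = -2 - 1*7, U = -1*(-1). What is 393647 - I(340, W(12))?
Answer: 391798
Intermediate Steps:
U = 1
S = -9 (S = -2 - 7 = -9)
W(l) = l² + 5*l
I(p, V) = 13 + 9*V (I(p, V) = 4 - (V + 1)*(-9) = 4 - (1 + V)*(-9) = 4 - (-9 - 9*V) = 4 + (9 + 9*V) = 13 + 9*V)
393647 - I(340, W(12)) = 393647 - (13 + 9*(12*(5 + 12))) = 393647 - (13 + 9*(12*17)) = 393647 - (13 + 9*204) = 393647 - (13 + 1836) = 393647 - 1*1849 = 393647 - 1849 = 391798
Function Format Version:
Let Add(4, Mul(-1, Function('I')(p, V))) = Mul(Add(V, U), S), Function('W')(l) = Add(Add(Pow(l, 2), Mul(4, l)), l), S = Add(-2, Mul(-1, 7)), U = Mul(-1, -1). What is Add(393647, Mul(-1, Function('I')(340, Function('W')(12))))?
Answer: 391798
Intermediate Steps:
U = 1
S = -9 (S = Add(-2, -7) = -9)
Function('W')(l) = Add(Pow(l, 2), Mul(5, l))
Function('I')(p, V) = Add(13, Mul(9, V)) (Function('I')(p, V) = Add(4, Mul(-1, Mul(Add(V, 1), -9))) = Add(4, Mul(-1, Mul(Add(1, V), -9))) = Add(4, Mul(-1, Add(-9, Mul(-9, V)))) = Add(4, Add(9, Mul(9, V))) = Add(13, Mul(9, V)))
Add(393647, Mul(-1, Function('I')(340, Function('W')(12)))) = Add(393647, Mul(-1, Add(13, Mul(9, Mul(12, Add(5, 12)))))) = Add(393647, Mul(-1, Add(13, Mul(9, Mul(12, 17))))) = Add(393647, Mul(-1, Add(13, Mul(9, 204)))) = Add(393647, Mul(-1, Add(13, 1836))) = Add(393647, Mul(-1, 1849)) = Add(393647, -1849) = 391798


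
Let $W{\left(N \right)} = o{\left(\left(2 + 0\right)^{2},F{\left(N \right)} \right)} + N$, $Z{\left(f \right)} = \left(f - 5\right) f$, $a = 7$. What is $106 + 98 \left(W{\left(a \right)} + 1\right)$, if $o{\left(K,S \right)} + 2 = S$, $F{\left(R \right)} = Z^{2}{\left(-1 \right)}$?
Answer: $4222$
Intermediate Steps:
$Z{\left(f \right)} = f \left(-5 + f\right)$ ($Z{\left(f \right)} = \left(-5 + f\right) f = f \left(-5 + f\right)$)
$F{\left(R \right)} = 36$ ($F{\left(R \right)} = \left(- (-5 - 1)\right)^{2} = \left(\left(-1\right) \left(-6\right)\right)^{2} = 6^{2} = 36$)
$o{\left(K,S \right)} = -2 + S$
$W{\left(N \right)} = 34 + N$ ($W{\left(N \right)} = \left(-2 + 36\right) + N = 34 + N$)
$106 + 98 \left(W{\left(a \right)} + 1\right) = 106 + 98 \left(\left(34 + 7\right) + 1\right) = 106 + 98 \left(41 + 1\right) = 106 + 98 \cdot 42 = 106 + 4116 = 4222$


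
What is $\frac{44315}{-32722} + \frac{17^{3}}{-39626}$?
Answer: $- \frac{479197344}{324160493} \approx -1.4783$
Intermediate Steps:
$\frac{44315}{-32722} + \frac{17^{3}}{-39626} = 44315 \left(- \frac{1}{32722}\right) + 4913 \left(- \frac{1}{39626}\right) = - \frac{44315}{32722} - \frac{4913}{39626} = - \frac{479197344}{324160493}$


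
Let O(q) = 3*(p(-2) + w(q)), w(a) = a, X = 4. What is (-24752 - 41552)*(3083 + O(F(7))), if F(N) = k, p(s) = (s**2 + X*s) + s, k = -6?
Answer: -202028288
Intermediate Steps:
p(s) = s**2 + 5*s (p(s) = (s**2 + 4*s) + s = s**2 + 5*s)
F(N) = -6
O(q) = -18 + 3*q (O(q) = 3*(-2*(5 - 2) + q) = 3*(-2*3 + q) = 3*(-6 + q) = -18 + 3*q)
(-24752 - 41552)*(3083 + O(F(7))) = (-24752 - 41552)*(3083 + (-18 + 3*(-6))) = -66304*(3083 + (-18 - 18)) = -66304*(3083 - 36) = -66304*3047 = -202028288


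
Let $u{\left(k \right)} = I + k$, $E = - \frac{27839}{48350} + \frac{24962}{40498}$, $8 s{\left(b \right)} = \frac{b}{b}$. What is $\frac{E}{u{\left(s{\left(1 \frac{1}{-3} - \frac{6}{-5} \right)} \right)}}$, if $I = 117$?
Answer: $\frac{158977756}{458679841775} \approx 0.0003466$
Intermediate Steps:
$s{\left(b \right)} = \frac{1}{8}$ ($s{\left(b \right)} = \frac{b \frac{1}{b}}{8} = \frac{1}{8} \cdot 1 = \frac{1}{8}$)
$E = \frac{39744439}{979039150}$ ($E = \left(-27839\right) \frac{1}{48350} + 24962 \cdot \frac{1}{40498} = - \frac{27839}{48350} + \frac{12481}{20249} = \frac{39744439}{979039150} \approx 0.040595$)
$u{\left(k \right)} = 117 + k$
$\frac{E}{u{\left(s{\left(1 \frac{1}{-3} - \frac{6}{-5} \right)} \right)}} = \frac{39744439}{979039150 \left(117 + \frac{1}{8}\right)} = \frac{39744439}{979039150 \cdot \frac{937}{8}} = \frac{39744439}{979039150} \cdot \frac{8}{937} = \frac{158977756}{458679841775}$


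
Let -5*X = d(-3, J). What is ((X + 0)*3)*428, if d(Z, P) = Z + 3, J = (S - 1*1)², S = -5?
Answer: 0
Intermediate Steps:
J = 36 (J = (-5 - 1*1)² = (-5 - 1)² = (-6)² = 36)
d(Z, P) = 3 + Z
X = 0 (X = -(3 - 3)/5 = -⅕*0 = 0)
((X + 0)*3)*428 = ((0 + 0)*3)*428 = (0*3)*428 = 0*428 = 0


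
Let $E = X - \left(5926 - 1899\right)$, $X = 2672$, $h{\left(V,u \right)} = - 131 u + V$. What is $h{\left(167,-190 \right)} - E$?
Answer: $26412$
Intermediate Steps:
$h{\left(V,u \right)} = V - 131 u$
$E = -1355$ ($E = 2672 - \left(5926 - 1899\right) = 2672 - 4027 = -1355$)
$h{\left(167,-190 \right)} - E = \left(167 - -24890\right) - -1355 = \left(167 + 24890\right) + 1355 = 25057 + 1355 = 26412$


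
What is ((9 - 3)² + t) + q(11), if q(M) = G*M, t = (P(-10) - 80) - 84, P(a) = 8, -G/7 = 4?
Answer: -428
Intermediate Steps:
G = -28 (G = -7*4 = -28)
t = -156 (t = (8 - 80) - 84 = -72 - 84 = -156)
q(M) = -28*M
((9 - 3)² + t) + q(11) = ((9 - 3)² - 156) - 28*11 = (6² - 156) - 308 = (36 - 156) - 308 = -120 - 308 = -428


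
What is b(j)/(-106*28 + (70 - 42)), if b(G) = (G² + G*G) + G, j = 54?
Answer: -981/490 ≈ -2.0020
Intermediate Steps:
b(G) = G + 2*G² (b(G) = (G² + G²) + G = 2*G² + G = G + 2*G²)
b(j)/(-106*28 + (70 - 42)) = (54*(1 + 2*54))/(-106*28 + (70 - 42)) = (54*(1 + 108))/(-2968 + 28) = (54*109)/(-2940) = 5886*(-1/2940) = -981/490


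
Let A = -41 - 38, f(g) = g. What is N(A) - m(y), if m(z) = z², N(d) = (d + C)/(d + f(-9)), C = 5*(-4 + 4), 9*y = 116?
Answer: -1177729/7128 ≈ -165.23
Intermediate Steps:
y = 116/9 (y = (⅑)*116 = 116/9 ≈ 12.889)
C = 0 (C = 5*0 = 0)
A = -79
N(d) = d/(-9 + d) (N(d) = (d + 0)/(d - 9) = d/(-9 + d))
N(A) - m(y) = -79/(-9 - 79) - (116/9)² = -79/(-88) - 1*13456/81 = -79*(-1/88) - 13456/81 = 79/88 - 13456/81 = -1177729/7128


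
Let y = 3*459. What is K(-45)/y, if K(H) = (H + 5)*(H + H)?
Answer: 400/153 ≈ 2.6144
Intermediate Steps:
K(H) = 2*H*(5 + H) (K(H) = (5 + H)*(2*H) = 2*H*(5 + H))
y = 1377
K(-45)/y = (2*(-45)*(5 - 45))/1377 = (2*(-45)*(-40))*(1/1377) = 3600*(1/1377) = 400/153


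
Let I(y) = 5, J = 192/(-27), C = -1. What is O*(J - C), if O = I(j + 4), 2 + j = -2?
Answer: -275/9 ≈ -30.556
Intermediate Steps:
j = -4 (j = -2 - 2 = -4)
J = -64/9 (J = 192*(-1/27) = -64/9 ≈ -7.1111)
O = 5
O*(J - C) = 5*(-64/9 - 1*(-1)) = 5*(-64/9 + 1) = 5*(-55/9) = -275/9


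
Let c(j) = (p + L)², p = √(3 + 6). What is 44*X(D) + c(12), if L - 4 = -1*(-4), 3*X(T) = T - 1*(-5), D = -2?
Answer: 165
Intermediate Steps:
X(T) = 5/3 + T/3 (X(T) = (T - 1*(-5))/3 = (T + 5)/3 = (5 + T)/3 = 5/3 + T/3)
L = 8 (L = 4 - 1*(-4) = 4 + 4 = 8)
p = 3 (p = √9 = 3)
c(j) = 121 (c(j) = (3 + 8)² = 11² = 121)
44*X(D) + c(12) = 44*(5/3 + (⅓)*(-2)) + 121 = 44*(5/3 - ⅔) + 121 = 44*1 + 121 = 44 + 121 = 165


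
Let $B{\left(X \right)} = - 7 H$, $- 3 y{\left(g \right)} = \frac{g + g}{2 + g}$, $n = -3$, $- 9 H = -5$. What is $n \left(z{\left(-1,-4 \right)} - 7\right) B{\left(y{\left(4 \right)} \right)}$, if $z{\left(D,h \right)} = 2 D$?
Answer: $-105$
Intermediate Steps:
$H = \frac{5}{9}$ ($H = \left(- \frac{1}{9}\right) \left(-5\right) = \frac{5}{9} \approx 0.55556$)
$y{\left(g \right)} = - \frac{2 g}{3 \left(2 + g\right)}$ ($y{\left(g \right)} = - \frac{\left(g + g\right) \frac{1}{2 + g}}{3} = - \frac{2 g \frac{1}{2 + g}}{3} = - \frac{2 g}{3 \left(2 + g\right)}$)
$B{\left(X \right)} = - \frac{35}{9}$ ($B{\left(X \right)} = \left(-7\right) \frac{5}{9} = - \frac{35}{9}$)
$n \left(z{\left(-1,-4 \right)} - 7\right) B{\left(y{\left(4 \right)} \right)} = - 3 \left(2 \left(-1\right) - 7\right) \left(- \frac{35}{9}\right) = - 3 \left(-2 - 7\right) \left(- \frac{35}{9}\right) = \left(-3\right) \left(-9\right) \left(- \frac{35}{9}\right) = 27 \left(- \frac{35}{9}\right) = -105$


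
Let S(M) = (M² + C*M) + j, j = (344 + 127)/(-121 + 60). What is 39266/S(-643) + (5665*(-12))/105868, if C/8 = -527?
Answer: -226827292502/360299214583 ≈ -0.62955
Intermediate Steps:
C = -4216 (C = 8*(-527) = -4216)
j = -471/61 (j = 471/(-61) = 471*(-1/61) = -471/61 ≈ -7.7213)
S(M) = -471/61 + M² - 4216*M (S(M) = (M² - 4216*M) - 471/61 = -471/61 + M² - 4216*M)
39266/S(-643) + (5665*(-12))/105868 = 39266/(-471/61 + (-643)² - 4216*(-643)) + (5665*(-12))/105868 = 39266/(-471/61 + 413449 + 2710888) - 67980*1/105868 = 39266/(190584086/61) - 16995/26467 = 39266*(61/190584086) - 16995/26467 = 1197613/95292043 - 16995/26467 = -226827292502/360299214583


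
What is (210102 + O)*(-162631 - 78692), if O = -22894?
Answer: -45177596184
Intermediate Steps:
(210102 + O)*(-162631 - 78692) = (210102 - 22894)*(-162631 - 78692) = 187208*(-241323) = -45177596184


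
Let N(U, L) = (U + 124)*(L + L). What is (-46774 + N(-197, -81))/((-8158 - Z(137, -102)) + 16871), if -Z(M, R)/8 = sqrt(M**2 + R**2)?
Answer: -304501924/74049297 + 279584*sqrt(29173)/74049297 ≈ -3.4673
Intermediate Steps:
Z(M, R) = -8*sqrt(M**2 + R**2)
N(U, L) = 2*L*(124 + U) (N(U, L) = (124 + U)*(2*L) = 2*L*(124 + U))
(-46774 + N(-197, -81))/((-8158 - Z(137, -102)) + 16871) = (-46774 + 2*(-81)*(124 - 197))/((-8158 - (-8)*sqrt(137**2 + (-102)**2)) + 16871) = (-46774 + 2*(-81)*(-73))/((-8158 - (-8)*sqrt(18769 + 10404)) + 16871) = (-46774 + 11826)/((-8158 - (-8)*sqrt(29173)) + 16871) = -34948/((-8158 + 8*sqrt(29173)) + 16871) = -34948/(8713 + 8*sqrt(29173))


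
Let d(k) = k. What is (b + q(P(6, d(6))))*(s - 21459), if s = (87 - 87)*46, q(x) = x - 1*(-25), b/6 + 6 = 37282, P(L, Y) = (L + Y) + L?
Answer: -4800356841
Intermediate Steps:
P(L, Y) = Y + 2*L
b = 223656 (b = -36 + 6*37282 = -36 + 223692 = 223656)
q(x) = 25 + x (q(x) = x + 25 = 25 + x)
s = 0 (s = 0*46 = 0)
(b + q(P(6, d(6))))*(s - 21459) = (223656 + (25 + (6 + 2*6)))*(0 - 21459) = (223656 + (25 + (6 + 12)))*(-21459) = (223656 + (25 + 18))*(-21459) = (223656 + 43)*(-21459) = 223699*(-21459) = -4800356841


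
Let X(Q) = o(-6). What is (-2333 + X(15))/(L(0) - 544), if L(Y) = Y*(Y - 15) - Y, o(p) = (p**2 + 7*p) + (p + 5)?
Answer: 585/136 ≈ 4.3015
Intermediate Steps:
o(p) = 5 + p**2 + 8*p (o(p) = (p**2 + 7*p) + (5 + p) = 5 + p**2 + 8*p)
L(Y) = -Y + Y*(-15 + Y) (L(Y) = Y*(-15 + Y) - Y = -Y + Y*(-15 + Y))
X(Q) = -7 (X(Q) = 5 + (-6)**2 + 8*(-6) = 5 + 36 - 48 = -7)
(-2333 + X(15))/(L(0) - 544) = (-2333 - 7)/(0*(-16 + 0) - 544) = -2340/(0*(-16) - 544) = -2340/(0 - 544) = -2340/(-544) = -2340*(-1/544) = 585/136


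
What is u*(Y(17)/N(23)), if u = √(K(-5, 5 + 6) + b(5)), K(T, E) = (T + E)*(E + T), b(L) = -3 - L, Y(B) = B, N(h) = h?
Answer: 34*√7/23 ≈ 3.9111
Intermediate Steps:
K(T, E) = (E + T)² (K(T, E) = (E + T)*(E + T) = (E + T)²)
u = 2*√7 (u = √(((5 + 6) - 5)² + (-3 - 1*5)) = √((11 - 5)² + (-3 - 5)) = √(6² - 8) = √(36 - 8) = √28 = 2*√7 ≈ 5.2915)
u*(Y(17)/N(23)) = (2*√7)*(17/23) = 34*√7/23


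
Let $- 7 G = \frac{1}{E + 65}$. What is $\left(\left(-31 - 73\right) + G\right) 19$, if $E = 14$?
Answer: $- \frac{1092747}{553} \approx -1976.0$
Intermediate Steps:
$G = - \frac{1}{553}$ ($G = - \frac{1}{7 \left(14 + 65\right)} = - \frac{1}{7 \cdot 79} = \left(- \frac{1}{7}\right) \frac{1}{79} = - \frac{1}{553} \approx -0.0018083$)
$\left(\left(-31 - 73\right) + G\right) 19 = \left(\left(-31 - 73\right) - \frac{1}{553}\right) 19 = \left(-104 - \frac{1}{553}\right) 19 = \left(- \frac{57513}{553}\right) 19 = - \frac{1092747}{553}$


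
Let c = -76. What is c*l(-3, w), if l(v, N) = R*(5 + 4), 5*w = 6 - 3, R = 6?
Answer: -4104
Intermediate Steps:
w = 3/5 (w = (6 - 3)/5 = (1/5)*3 = 3/5 ≈ 0.60000)
l(v, N) = 54 (l(v, N) = 6*(5 + 4) = 6*9 = 54)
c*l(-3, w) = -76*54 = -4104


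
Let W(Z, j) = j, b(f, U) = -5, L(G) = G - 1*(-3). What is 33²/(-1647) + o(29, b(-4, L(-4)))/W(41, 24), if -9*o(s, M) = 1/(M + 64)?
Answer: -514069/777384 ≈ -0.66128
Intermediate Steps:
L(G) = 3 + G (L(G) = G + 3 = 3 + G)
o(s, M) = -1/(9*(64 + M)) (o(s, M) = -1/(9*(M + 64)) = -1/(9*(64 + M)))
33²/(-1647) + o(29, b(-4, L(-4)))/W(41, 24) = 33²/(-1647) - 1/(576 + 9*(-5))/24 = 1089*(-1/1647) - 1/(576 - 45)*(1/24) = -121/183 - 1/531*(1/24) = -121/183 - 1*1/531*(1/24) = -121/183 - 1/531*1/24 = -121/183 - 1/12744 = -514069/777384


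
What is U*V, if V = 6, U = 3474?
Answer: 20844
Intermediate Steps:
U*V = 3474*6 = 20844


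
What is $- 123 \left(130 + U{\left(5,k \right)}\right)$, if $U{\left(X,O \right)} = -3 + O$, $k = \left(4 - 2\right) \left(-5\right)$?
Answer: $-14391$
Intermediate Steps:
$k = -10$ ($k = 2 \left(-5\right) = -10$)
$- 123 \left(130 + U{\left(5,k \right)}\right) = - 123 \left(130 - 13\right) = \left(-123\right) 117 = -14391$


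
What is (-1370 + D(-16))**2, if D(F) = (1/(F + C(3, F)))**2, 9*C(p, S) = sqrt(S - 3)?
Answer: (22396968766080*sqrt(19) + 802591913441281*I)/(11932992*sqrt(19) + 427618153*I) ≈ 1.8769e+6 - 0.64673*I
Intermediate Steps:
C(p, S) = sqrt(-3 + S)/9 (C(p, S) = sqrt(S - 3)/9 = sqrt(-3 + S)/9)
D(F) = (F + sqrt(-3 + F)/9)**(-2) (D(F) = (1/(F + sqrt(-3 + F)/9))**2 = (F + sqrt(-3 + F)/9)**(-2))
(-1370 + D(-16))**2 = (-1370 + 81/(sqrt(-3 - 16) + 9*(-16))**2)**2 = (-1370 + 81/(sqrt(-19) - 144)**2)**2 = (-1370 + 81/(I*sqrt(19) - 144)**2)**2 = (-1370 + 81/(-144 + I*sqrt(19))**2)**2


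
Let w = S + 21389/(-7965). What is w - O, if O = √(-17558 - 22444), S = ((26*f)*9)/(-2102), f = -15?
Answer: -8501264/8371215 - I*√40002 ≈ -1.0155 - 200.0*I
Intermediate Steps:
S = 1755/1051 (S = ((26*(-15))*9)/(-2102) = -390*9*(-1/2102) = -3510*(-1/2102) = 1755/1051 ≈ 1.6698)
w = -8501264/8371215 (w = 1755/1051 + 21389/(-7965) = 1755/1051 + 21389*(-1/7965) = 1755/1051 - 21389/7965 = -8501264/8371215 ≈ -1.0155)
O = I*√40002 (O = √(-40002) = I*√40002 ≈ 200.0*I)
w - O = -8501264/8371215 - I*√40002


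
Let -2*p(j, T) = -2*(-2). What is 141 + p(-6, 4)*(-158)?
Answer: 457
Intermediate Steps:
p(j, T) = -2 (p(j, T) = -(-1)*(-2) = -½*4 = -2)
141 + p(-6, 4)*(-158) = 141 - 2*(-158) = 141 + 316 = 457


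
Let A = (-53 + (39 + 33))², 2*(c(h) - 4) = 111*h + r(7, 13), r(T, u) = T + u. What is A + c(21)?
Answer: 3081/2 ≈ 1540.5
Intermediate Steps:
c(h) = 14 + 111*h/2 (c(h) = 4 + (111*h + (7 + 13))/2 = 4 + (111*h + 20)/2 = 4 + (20 + 111*h)/2 = 4 + (10 + 111*h/2) = 14 + 111*h/2)
A = 361 (A = (-53 + 72)² = 19² = 361)
A + c(21) = 361 + (14 + (111/2)*21) = 361 + (14 + 2331/2) = 361 + 2359/2 = 3081/2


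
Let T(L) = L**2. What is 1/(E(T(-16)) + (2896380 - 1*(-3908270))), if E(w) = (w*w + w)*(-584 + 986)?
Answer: 1/33253034 ≈ 3.0072e-8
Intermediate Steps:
E(w) = 402*w + 402*w**2 (E(w) = (w**2 + w)*402 = (w + w**2)*402 = 402*w + 402*w**2)
1/(E(T(-16)) + (2896380 - 1*(-3908270))) = 1/(402*(-16)**2*(1 + (-16)**2) + (2896380 - 1*(-3908270))) = 1/(402*256*(1 + 256) + (2896380 + 3908270)) = 1/(402*256*257 + 6804650) = 1/(26448384 + 6804650) = 1/33253034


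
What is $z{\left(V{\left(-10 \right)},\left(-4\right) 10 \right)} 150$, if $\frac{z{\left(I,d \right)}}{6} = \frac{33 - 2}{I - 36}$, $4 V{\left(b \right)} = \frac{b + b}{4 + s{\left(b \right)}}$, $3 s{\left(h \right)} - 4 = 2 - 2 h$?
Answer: $- \frac{353400}{461} \approx -766.59$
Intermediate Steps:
$s{\left(h \right)} = 2 - \frac{2 h}{3}$ ($s{\left(h \right)} = \frac{4}{3} + \frac{2 - 2 h}{3} = \frac{4}{3} - \left(- \frac{2}{3} + \frac{2 h}{3}\right) = 2 - \frac{2 h}{3}$)
$V{\left(b \right)} = \frac{b}{2 \left(6 - \frac{2 b}{3}\right)}$ ($V{\left(b \right)} = \frac{\left(b + b\right) \frac{1}{4 - \left(-2 + \frac{2 b}{3}\right)}}{4} = \frac{2 b \frac{1}{6 - \frac{2 b}{3}}}{4} = \frac{b}{2 \left(6 - \frac{2 b}{3}\right)}$)
$z{\left(I,d \right)} = \frac{186}{-36 + I}$ ($z{\left(I,d \right)} = 6 \frac{33 - 2}{I - 36} = 6 \frac{31}{-36 + I} = \frac{186}{-36 + I}$)
$z{\left(V{\left(-10 \right)},\left(-4\right) 10 \right)} 150 = \frac{186}{-36 - - \frac{30}{-36 + 4 \left(-10\right)}} 150 = \frac{186}{-36 - - \frac{30}{-36 - 40}} \cdot 150 = \frac{186}{-36 - - \frac{30}{-76}} \cdot 150 = \frac{186}{-36 - \left(-30\right) \left(- \frac{1}{76}\right)} 150 = \frac{186}{-36 - \frac{15}{38}} \cdot 150 = \frac{186}{- \frac{1383}{38}} \cdot 150 = 186 \left(- \frac{38}{1383}\right) 150 = \left(- \frac{2356}{461}\right) 150 = - \frac{353400}{461}$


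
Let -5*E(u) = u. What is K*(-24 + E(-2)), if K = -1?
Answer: 118/5 ≈ 23.600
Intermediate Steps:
E(u) = -u/5
K*(-24 + E(-2)) = -(-24 - 1/5*(-2)) = -(-24 + 2/5) = -1*(-118/5) = 118/5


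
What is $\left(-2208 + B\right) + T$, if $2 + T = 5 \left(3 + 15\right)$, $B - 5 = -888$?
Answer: $-3003$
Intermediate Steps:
$B = -883$ ($B = 5 - 888 = -883$)
$T = 88$ ($T = -2 + 5 \left(3 + 15\right) = -2 + 5 \cdot 18 = -2 + 90 = 88$)
$\left(-2208 + B\right) + T = \left(-2208 - 883\right) + 88 = -3091 + 88 = -3003$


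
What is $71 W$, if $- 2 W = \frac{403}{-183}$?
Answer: $\frac{28613}{366} \approx 78.178$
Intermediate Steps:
$W = \frac{403}{366}$ ($W = - \frac{403 \frac{1}{-183}}{2} = - \frac{403 \left(- \frac{1}{183}\right)}{2} = \left(- \frac{1}{2}\right) \left(- \frac{403}{183}\right) = \frac{403}{366} \approx 1.1011$)
$71 W = 71 \cdot \frac{403}{366} = \frac{28613}{366}$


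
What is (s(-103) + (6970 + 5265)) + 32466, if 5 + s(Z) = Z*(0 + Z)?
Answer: 55305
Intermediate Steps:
s(Z) = -5 + Z² (s(Z) = -5 + Z*(0 + Z) = -5 + Z*Z = -5 + Z²)
(s(-103) + (6970 + 5265)) + 32466 = ((-5 + (-103)²) + (6970 + 5265)) + 32466 = ((-5 + 10609) + 12235) + 32466 = (10604 + 12235) + 32466 = 22839 + 32466 = 55305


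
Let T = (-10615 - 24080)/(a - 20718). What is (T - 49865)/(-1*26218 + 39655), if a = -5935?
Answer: -1329017150/358136361 ≈ -3.7109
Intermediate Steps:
T = 34695/26653 (T = (-10615 - 24080)/(-5935 - 20718) = -34695/(-26653) = -34695*(-1/26653) = 34695/26653 ≈ 1.3017)
(T - 49865)/(-1*26218 + 39655) = (34695/26653 - 49865)/(-1*26218 + 39655) = -1329017150/(26653*(-26218 + 39655)) = -1329017150/26653/13437 = -1329017150/26653*1/13437 = -1329017150/358136361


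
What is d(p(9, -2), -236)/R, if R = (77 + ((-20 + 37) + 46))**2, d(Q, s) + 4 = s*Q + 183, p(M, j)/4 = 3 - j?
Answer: -4541/19600 ≈ -0.23168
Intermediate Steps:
p(M, j) = 12 - 4*j (p(M, j) = 4*(3 - j) = 12 - 4*j)
d(Q, s) = 179 + Q*s (d(Q, s) = -4 + (s*Q + 183) = -4 + (Q*s + 183) = -4 + (183 + Q*s) = 179 + Q*s)
R = 19600 (R = (77 + (17 + 46))**2 = (77 + 63)**2 = 140**2 = 19600)
d(p(9, -2), -236)/R = (179 + (12 - 4*(-2))*(-236))/19600 = (179 + (12 + 8)*(-236))*(1/19600) = (179 + 20*(-236))*(1/19600) = (179 - 4720)*(1/19600) = -4541*1/19600 = -4541/19600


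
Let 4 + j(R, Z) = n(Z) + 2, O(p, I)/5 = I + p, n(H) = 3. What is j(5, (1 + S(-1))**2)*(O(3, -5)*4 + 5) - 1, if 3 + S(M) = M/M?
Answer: -36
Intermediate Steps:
S(M) = -2 (S(M) = -3 + M/M = -3 + 1 = -2)
O(p, I) = 5*I + 5*p (O(p, I) = 5*(I + p) = 5*I + 5*p)
j(R, Z) = 1 (j(R, Z) = -4 + (3 + 2) = -4 + 5 = 1)
j(5, (1 + S(-1))**2)*(O(3, -5)*4 + 5) - 1 = 1*((5*(-5) + 5*3)*4 + 5) - 1 = 1*((-25 + 15)*4 + 5) - 1 = 1*(-10*4 + 5) - 1 = 1*(-40 + 5) - 1 = 1*(-35) - 1 = -35 - 1 = -36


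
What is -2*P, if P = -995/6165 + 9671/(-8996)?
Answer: 13714547/5546034 ≈ 2.4729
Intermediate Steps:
P = -13714547/11092068 (P = -995*1/6165 + 9671*(-1/8996) = -199/1233 - 9671/8996 = -13714547/11092068 ≈ -1.2364)
-2*P = -2*(-13714547/11092068) = 13714547/5546034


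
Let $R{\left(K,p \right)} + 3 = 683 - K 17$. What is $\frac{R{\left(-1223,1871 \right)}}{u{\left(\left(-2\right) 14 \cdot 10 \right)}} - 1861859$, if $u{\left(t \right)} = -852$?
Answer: $- \frac{528775113}{284} \approx -1.8619 \cdot 10^{6}$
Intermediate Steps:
$R{\left(K,p \right)} = 680 - 17 K$ ($R{\left(K,p \right)} = -3 - \left(-683 + K 17\right) = -3 - \left(-683 + 17 K\right) = 680 - 17 K$)
$\frac{R{\left(-1223,1871 \right)}}{u{\left(\left(-2\right) 14 \cdot 10 \right)}} - 1861859 = \frac{680 - -20791}{-852} - 1861859 = \left(680 + 20791\right) \left(- \frac{1}{852}\right) - 1861859 = 21471 \left(- \frac{1}{852}\right) - 1861859 = - \frac{7157}{284} - 1861859 = - \frac{528775113}{284}$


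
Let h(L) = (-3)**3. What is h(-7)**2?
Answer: 729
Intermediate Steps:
h(L) = -27
h(-7)**2 = (-27)**2 = 729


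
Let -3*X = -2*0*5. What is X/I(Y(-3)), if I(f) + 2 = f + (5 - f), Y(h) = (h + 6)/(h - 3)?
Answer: 0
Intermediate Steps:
X = 0 (X = -(-2*0)*5/3 = -0*5 = -⅓*0 = 0)
Y(h) = (6 + h)/(-3 + h)
I(f) = 3 (I(f) = -2 + (f + (5 - f)) = -2 + 5 = 3)
X/I(Y(-3)) = 0/3 = 0*(⅓) = 0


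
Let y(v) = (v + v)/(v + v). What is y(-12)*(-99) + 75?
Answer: -24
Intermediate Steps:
y(v) = 1 (y(v) = (2*v)/((2*v)) = (2*v)*(1/(2*v)) = 1)
y(-12)*(-99) + 75 = 1*(-99) + 75 = -99 + 75 = -24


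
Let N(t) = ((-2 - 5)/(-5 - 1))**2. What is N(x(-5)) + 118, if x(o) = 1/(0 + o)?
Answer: 4297/36 ≈ 119.36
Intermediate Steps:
x(o) = 1/o
N(t) = 49/36 (N(t) = (-7/(-6))**2 = (-7*(-1/6))**2 = (7/6)**2 = 49/36)
N(x(-5)) + 118 = 49/36 + 118 = 4297/36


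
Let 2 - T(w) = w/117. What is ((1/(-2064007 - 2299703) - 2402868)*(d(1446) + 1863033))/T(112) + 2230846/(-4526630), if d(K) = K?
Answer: -26548472772318666945236479/6179112494540 ≈ -4.2965e+12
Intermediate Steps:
T(w) = 2 - w/117
((1/(-2064007 - 2299703) - 2402868)*(d(1446) + 1863033))/T(112) + 2230846/(-4526630) = ((1/(-2064007 - 2299703) - 2402868)*(1446 + 1863033))/(2 - 1/117*112) + 2230846/(-4526630) = ((1/(-4363710) - 2402868)*1864479)/(2 - 112/117) + 2230846*(-1/4526630) = ((-1/4363710 - 2402868)*1864479)/(122/117) - 1115423/2263315 = -10485419120281/4363710*1864479*(117/122) - 1115423/2263315 = -6516614585320799533/1454570*117/122 - 1115423/2263315 = -58649531267887195797/13650580 - 1115423/2263315 = -26548472772318666945236479/6179112494540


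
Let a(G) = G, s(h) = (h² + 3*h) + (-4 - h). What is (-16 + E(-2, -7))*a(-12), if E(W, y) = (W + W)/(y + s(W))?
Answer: 2064/11 ≈ 187.64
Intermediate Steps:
s(h) = -4 + h² + 2*h
E(W, y) = 2*W/(-4 + y + W² + 2*W) (E(W, y) = (W + W)/(y + (-4 + W² + 2*W)) = (2*W)/(-4 + y + W² + 2*W) = 2*W/(-4 + y + W² + 2*W))
(-16 + E(-2, -7))*a(-12) = (-16 + 2*(-2)/(-4 - 7 + (-2)² + 2*(-2)))*(-12) = (-16 + 2*(-2)/(-4 - 7 + 4 - 4))*(-12) = (-16 + 2*(-2)/(-11))*(-12) = (-16 + 2*(-2)*(-1/11))*(-12) = (-16 + 4/11)*(-12) = -172/11*(-12) = 2064/11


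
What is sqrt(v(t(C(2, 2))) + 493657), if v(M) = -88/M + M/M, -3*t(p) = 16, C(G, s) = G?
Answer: sqrt(1974698)/2 ≈ 702.62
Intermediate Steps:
t(p) = -16/3 (t(p) = -1/3*16 = -16/3)
v(M) = 1 - 88/M (v(M) = -88/M + 1 = 1 - 88/M)
sqrt(v(t(C(2, 2))) + 493657) = sqrt((-88 - 16/3)/(-16/3) + 493657) = sqrt(-3/16*(-280/3) + 493657) = sqrt(35/2 + 493657) = sqrt(987349/2) = sqrt(1974698)/2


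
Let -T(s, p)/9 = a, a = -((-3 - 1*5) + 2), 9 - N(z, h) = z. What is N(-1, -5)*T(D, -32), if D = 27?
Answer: -540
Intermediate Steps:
N(z, h) = 9 - z
a = 6 (a = -((-3 - 5) + 2) = -(-8 + 2) = -1*(-6) = 6)
T(s, p) = -54 (T(s, p) = -9*6 = -54)
N(-1, -5)*T(D, -32) = (9 - 1*(-1))*(-54) = (9 + 1)*(-54) = 10*(-54) = -540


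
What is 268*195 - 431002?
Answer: -378742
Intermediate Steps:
268*195 - 431002 = 52260 - 431002 = -378742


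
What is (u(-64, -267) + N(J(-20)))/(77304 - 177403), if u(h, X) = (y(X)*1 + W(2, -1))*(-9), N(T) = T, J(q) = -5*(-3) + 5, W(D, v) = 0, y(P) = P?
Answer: -2423/100099 ≈ -0.024206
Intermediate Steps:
J(q) = 20 (J(q) = 15 + 5 = 20)
u(h, X) = -9*X (u(h, X) = (X*1 + 0)*(-9) = (X + 0)*(-9) = X*(-9) = -9*X)
(u(-64, -267) + N(J(-20)))/(77304 - 177403) = (-9*(-267) + 20)/(77304 - 177403) = (2403 + 20)/(-100099) = 2423*(-1/100099) = -2423/100099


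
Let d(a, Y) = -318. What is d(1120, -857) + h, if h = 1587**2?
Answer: 2518251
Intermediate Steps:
h = 2518569
d(1120, -857) + h = -318 + 2518569 = 2518251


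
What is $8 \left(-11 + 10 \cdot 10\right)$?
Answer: $712$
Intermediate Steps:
$8 \left(-11 + 10 \cdot 10\right) = 8 \left(-11 + 100\right) = 8 \cdot 89 = 712$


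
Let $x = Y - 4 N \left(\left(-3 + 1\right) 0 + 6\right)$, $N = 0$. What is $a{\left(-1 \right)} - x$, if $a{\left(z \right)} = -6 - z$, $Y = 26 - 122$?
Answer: $91$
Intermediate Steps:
$Y = -96$
$x = -96$ ($x = -96 - 4 \cdot 0 \left(\left(-3 + 1\right) 0 + 6\right) = -96 - 4 \cdot 0 \left(\left(-2\right) 0 + 6\right) = -96 - 4 \cdot 0 \left(0 + 6\right) = -96 - 4 \cdot 0 \cdot 6 = -96 - 4 \cdot 0 = -96 - 0 = -96 + 0 = -96$)
$a{\left(-1 \right)} - x = \left(-6 - -1\right) - -96 = \left(-6 + 1\right) + 96 = -5 + 96 = 91$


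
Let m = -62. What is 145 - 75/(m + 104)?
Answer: 2005/14 ≈ 143.21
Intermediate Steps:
145 - 75/(m + 104) = 145 - 75/(-62 + 104) = 145 - 75/42 = 145 + (1/42)*(-75) = 145 - 25/14 = 2005/14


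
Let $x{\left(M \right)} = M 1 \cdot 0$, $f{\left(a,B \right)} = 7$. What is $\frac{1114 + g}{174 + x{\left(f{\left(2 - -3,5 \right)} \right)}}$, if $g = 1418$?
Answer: $\frac{422}{29} \approx 14.552$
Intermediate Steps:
$x{\left(M \right)} = 0$ ($x{\left(M \right)} = M 0 = 0$)
$\frac{1114 + g}{174 + x{\left(f{\left(2 - -3,5 \right)} \right)}} = \frac{1114 + 1418}{174 + 0} = \frac{2532}{174} = 2532 \cdot \frac{1}{174} = \frac{422}{29}$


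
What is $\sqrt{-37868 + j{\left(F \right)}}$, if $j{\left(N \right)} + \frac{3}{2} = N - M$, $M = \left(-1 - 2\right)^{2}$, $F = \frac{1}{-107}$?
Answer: $\frac{i \sqrt{1734684214}}{214} \approx 194.62 i$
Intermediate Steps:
$F = - \frac{1}{107} \approx -0.0093458$
$M = 9$ ($M = \left(-3\right)^{2} = 9$)
$j{\left(N \right)} = - \frac{21}{2} + N$ ($j{\left(N \right)} = - \frac{3}{2} + \left(N - 9\right) = - \frac{3}{2} + \left(-9 + N\right) = - \frac{21}{2} + N$)
$\sqrt{-37868 + j{\left(F \right)}} = \sqrt{-37868 - \frac{2249}{214}} = \sqrt{- \frac{8106001}{214}} = \frac{i \sqrt{1734684214}}{214}$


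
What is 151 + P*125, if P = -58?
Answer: -7099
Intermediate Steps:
151 + P*125 = 151 - 58*125 = 151 - 7250 = -7099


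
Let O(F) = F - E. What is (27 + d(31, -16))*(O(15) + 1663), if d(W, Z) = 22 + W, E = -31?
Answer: 136720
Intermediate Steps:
O(F) = 31 + F (O(F) = F - 1*(-31) = F + 31 = 31 + F)
(27 + d(31, -16))*(O(15) + 1663) = (27 + (22 + 31))*((31 + 15) + 1663) = (27 + 53)*(46 + 1663) = 80*1709 = 136720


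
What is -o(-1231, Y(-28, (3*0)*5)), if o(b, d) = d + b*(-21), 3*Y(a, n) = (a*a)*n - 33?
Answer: -25840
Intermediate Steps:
Y(a, n) = -11 + n*a**2/3 (Y(a, n) = ((a*a)*n - 33)/3 = (a**2*n - 33)/3 = (n*a**2 - 33)/3 = (-33 + n*a**2)/3 = -11 + n*a**2/3)
o(b, d) = d - 21*b
-o(-1231, Y(-28, (3*0)*5)) = -((-11 + (1/3)*((3*0)*5)*(-28)**2) - 21*(-1231)) = -((-11 + (1/3)*(0*5)*784) + 25851) = -((-11 + (1/3)*0*784) + 25851) = -((-11 + 0) + 25851) = -(-11 + 25851) = -1*25840 = -25840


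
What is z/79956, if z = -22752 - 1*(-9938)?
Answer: -6407/39978 ≈ -0.16026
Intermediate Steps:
z = -12814 (z = -22752 + 9938 = -12814)
z/79956 = -12814/79956 = -12814*1/79956 = -6407/39978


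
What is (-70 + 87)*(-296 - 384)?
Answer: -11560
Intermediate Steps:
(-70 + 87)*(-296 - 384) = 17*(-680) = -11560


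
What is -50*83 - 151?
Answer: -4301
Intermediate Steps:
-50*83 - 151 = -4150 - 151 = -4301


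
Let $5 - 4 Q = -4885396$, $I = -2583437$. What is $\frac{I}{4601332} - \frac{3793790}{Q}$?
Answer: $- \frac{82447075016357}{22479351954132} \approx -3.6677$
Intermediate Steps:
$Q = \frac{4885401}{4}$ ($Q = \frac{5}{4} - -1221349 = \frac{5}{4} + 1221349 = \frac{4885401}{4} \approx 1.2214 \cdot 10^{6}$)
$\frac{I}{4601332} - \frac{3793790}{Q} = - \frac{2583437}{4601332} - \frac{3793790}{\frac{4885401}{4}} = \left(-2583437\right) \frac{1}{4601332} - \frac{15175160}{4885401} = - \frac{2583437}{4601332} - \frac{15175160}{4885401} = - \frac{82447075016357}{22479351954132}$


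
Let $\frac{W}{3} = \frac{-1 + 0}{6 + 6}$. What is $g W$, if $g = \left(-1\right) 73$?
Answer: $\frac{73}{4} \approx 18.25$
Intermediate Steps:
$g = -73$
$W = - \frac{1}{4}$ ($W = 3 \frac{-1 + 0}{6 + 6} = 3 \left(- \frac{1}{12}\right) = - \frac{1}{4} \approx -0.25$)
$g W = \left(-73\right) \left(- \frac{1}{4}\right) = \frac{73}{4}$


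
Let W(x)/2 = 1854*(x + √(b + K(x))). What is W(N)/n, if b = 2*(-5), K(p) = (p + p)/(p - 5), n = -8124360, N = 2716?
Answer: -419622/338515 - 309*I*√58769058/1835428330 ≈ -1.2396 - 0.0012906*I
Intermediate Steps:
K(p) = 2*p/(-5 + p) (K(p) = (2*p)/(-5 + p) = 2*p/(-5 + p))
b = -10
W(x) = 3708*x + 3708*√(-10 + 2*x/(-5 + x)) (W(x) = 2*(1854*(x + √(-10 + 2*x/(-5 + x)))) = 2*(1854*x + 1854*√(-10 + 2*x/(-5 + x))) = 3708*x + 3708*√(-10 + 2*x/(-5 + x)))
W(N)/n = (3708*2716 + 3708*√2*√((25 - 4*2716)/(-5 + 2716)))/(-8124360) = (10070928 + 3708*√2*√((25 - 10864)/2711))*(-1/8124360) = (10070928 + 3708*√2*√((1/2711)*(-10839)))*(-1/8124360) = (10070928 + 3708*√2*√(-10839/2711))*(-1/8124360) = (10070928 + 3708*√2*(I*√29384529/2711))*(-1/8124360) = (10070928 + 3708*I*√58769058/2711)*(-1/8124360) = -419622/338515 - 309*I*√58769058/1835428330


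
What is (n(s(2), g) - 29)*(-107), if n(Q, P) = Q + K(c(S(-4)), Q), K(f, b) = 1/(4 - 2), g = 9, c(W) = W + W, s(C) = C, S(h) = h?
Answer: 5671/2 ≈ 2835.5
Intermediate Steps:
c(W) = 2*W
K(f, b) = ½ (K(f, b) = 1/2 = ½)
n(Q, P) = ½ + Q (n(Q, P) = Q + ½ = ½ + Q)
(n(s(2), g) - 29)*(-107) = ((½ + 2) - 29)*(-107) = (5/2 - 29)*(-107) = -53/2*(-107) = 5671/2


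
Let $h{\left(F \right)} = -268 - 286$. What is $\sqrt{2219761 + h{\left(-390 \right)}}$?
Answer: $\sqrt{2219207} \approx 1489.7$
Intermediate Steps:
$h{\left(F \right)} = -554$ ($h{\left(F \right)} = -268 - 286 = -554$)
$\sqrt{2219761 + h{\left(-390 \right)}} = \sqrt{2219761 - 554} = \sqrt{2219207}$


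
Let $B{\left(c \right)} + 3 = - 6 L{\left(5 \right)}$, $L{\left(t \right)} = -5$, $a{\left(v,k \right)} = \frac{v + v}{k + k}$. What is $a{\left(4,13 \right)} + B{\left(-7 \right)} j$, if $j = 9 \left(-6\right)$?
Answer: $- \frac{18950}{13} \approx -1457.7$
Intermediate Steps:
$a{\left(v,k \right)} = \frac{v}{k}$ ($a{\left(v,k \right)} = \frac{2 v}{2 k} = 2 v \frac{1}{2 k} = \frac{v}{k}$)
$j = -54$
$B{\left(c \right)} = 27$ ($B{\left(c \right)} = -3 - -30 = -3 + 30 = 27$)
$a{\left(4,13 \right)} + B{\left(-7 \right)} j = \frac{4}{13} + 27 \left(-54\right) = 4 \cdot \frac{1}{13} - 1458 = \frac{4}{13} - 1458 = - \frac{18950}{13}$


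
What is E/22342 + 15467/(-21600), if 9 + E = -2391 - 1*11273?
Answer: -320450257/241293600 ≈ -1.3281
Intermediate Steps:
E = -13673 (E = -9 + (-2391 - 1*11273) = -9 + (-2391 - 11273) = -9 - 13664 = -13673)
E/22342 + 15467/(-21600) = -13673/22342 + 15467/(-21600) = -13673*1/22342 + 15467*(-1/21600) = -13673/22342 - 15467/21600 = -320450257/241293600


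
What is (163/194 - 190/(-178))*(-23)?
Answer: -757551/17266 ≈ -43.875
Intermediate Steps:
(163/194 - 190/(-178))*(-23) = (163*(1/194) - 190*(-1/178))*(-23) = (163/194 + 95/89)*(-23) = (32937/17266)*(-23) = -757551/17266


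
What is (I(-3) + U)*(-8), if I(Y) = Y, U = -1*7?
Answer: 80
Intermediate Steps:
U = -7
(I(-3) + U)*(-8) = (-3 - 7)*(-8) = -10*(-8) = 80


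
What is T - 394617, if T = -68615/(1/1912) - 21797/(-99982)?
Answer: -13156281121257/99982 ≈ -1.3159e+8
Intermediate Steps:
T = -13116826524363/99982 (T = -68615/1/1912 - 21797*(-1/99982) = -68615*1912 + 21797/99982 = -131191880 + 21797/99982 = -13116826524363/99982 ≈ -1.3119e+8)
T - 394617 = -13116826524363/99982 - 394617 = -13156281121257/99982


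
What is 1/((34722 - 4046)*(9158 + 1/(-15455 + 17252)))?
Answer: 1797/504832692652 ≈ 3.5596e-9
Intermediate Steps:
1/((34722 - 4046)*(9158 + 1/(-15455 + 17252))) = 1/(30676*(9158 + 1/1797)) = 1/(30676*(16456927/1797)) = 1/(504832692652/1797) = 1797/504832692652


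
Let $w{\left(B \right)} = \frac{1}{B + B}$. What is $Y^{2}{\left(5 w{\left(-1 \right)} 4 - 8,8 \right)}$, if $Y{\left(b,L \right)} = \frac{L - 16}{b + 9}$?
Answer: $\frac{64}{81} \approx 0.79012$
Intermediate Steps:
$w{\left(B \right)} = \frac{1}{2 B}$
$Y{\left(b,L \right)} = \frac{-16 + L}{9 + b}$
$Y^{2}{\left(5 w{\left(-1 \right)} 4 - 8,8 \right)} = \left(\frac{-16 + 8}{9 + \left(5 \frac{1}{2 \left(-1\right)} 4 - 8\right)}\right)^{2} = \left(\frac{1}{9 + \left(5 \cdot \frac{1}{2} \left(-1\right) 4 - 8\right)} \left(-8\right)\right)^{2} = \left(\frac{1}{9 + \left(5 \left(- \frac{1}{2}\right) 4 - 8\right)} \left(-8\right)\right)^{2} = \left(\frac{1}{9 - 18} \left(-8\right)\right)^{2} = \left(\frac{1}{-9} \left(-8\right)\right)^{2} = \left(\left(- \frac{1}{9}\right) \left(-8\right)\right)^{2} = \left(\frac{8}{9}\right)^{2} = \frac{64}{81}$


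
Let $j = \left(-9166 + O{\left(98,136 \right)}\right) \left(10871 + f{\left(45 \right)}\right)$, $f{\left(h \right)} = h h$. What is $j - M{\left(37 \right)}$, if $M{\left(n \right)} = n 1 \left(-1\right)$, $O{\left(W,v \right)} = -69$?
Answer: $-119094523$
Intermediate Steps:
$f{\left(h \right)} = h^{2}$
$M{\left(n \right)} = - n$ ($M{\left(n \right)} = n \left(-1\right) = - n$)
$j = -119094560$ ($j = \left(-9166 - 69\right) \left(10871 + 45^{2}\right) = - 9235 \left(10871 + 2025\right) = \left(-9235\right) 12896 = -119094560$)
$j - M{\left(37 \right)} = -119094560 - \left(-1\right) 37 = -119094560 - -37 = -119094560 + 37 = -119094523$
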